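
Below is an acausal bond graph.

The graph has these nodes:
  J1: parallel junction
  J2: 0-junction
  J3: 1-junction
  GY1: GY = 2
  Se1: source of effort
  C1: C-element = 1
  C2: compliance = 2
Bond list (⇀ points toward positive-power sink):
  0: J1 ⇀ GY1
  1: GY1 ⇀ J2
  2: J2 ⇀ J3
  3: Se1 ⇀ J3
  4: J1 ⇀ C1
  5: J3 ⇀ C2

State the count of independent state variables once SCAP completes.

2  (C1, C2 all integral)

b3 |J3  (source Se1 imposes e)
b4 |J1  (C1: C, integral causality)
b0 |GY1  (J1: bond 4 brought effort, rest push out)
b1 |GY1  (GY1: gyrator matches bond 0)
b2 |J2  (J2 needs exactly one e-in)
b5 |J3  (common-f at J3 fixed by 2)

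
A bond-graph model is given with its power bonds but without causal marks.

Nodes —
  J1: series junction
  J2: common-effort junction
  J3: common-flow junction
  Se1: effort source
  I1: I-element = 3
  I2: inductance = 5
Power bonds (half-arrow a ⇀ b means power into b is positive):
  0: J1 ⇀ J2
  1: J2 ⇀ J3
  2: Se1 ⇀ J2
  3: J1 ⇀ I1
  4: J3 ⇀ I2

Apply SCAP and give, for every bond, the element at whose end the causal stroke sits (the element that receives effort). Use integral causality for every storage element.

bond 2 stroke at J2  (source Se1 imposes e)
bond 0 stroke at J1  (J2: bond 2 brought effort, rest push out)
bond 1 stroke at J3  (0-jn J2 has e-setter on 2)
bond 4 stroke at I2  (closing 1-jn rule on J3)
bond 3 stroke at I1  (J1 needs exactly one f-in)

bond 0 stroke→J1
bond 1 stroke→J3
bond 2 stroke→J2
bond 3 stroke→I1
bond 4 stroke→I2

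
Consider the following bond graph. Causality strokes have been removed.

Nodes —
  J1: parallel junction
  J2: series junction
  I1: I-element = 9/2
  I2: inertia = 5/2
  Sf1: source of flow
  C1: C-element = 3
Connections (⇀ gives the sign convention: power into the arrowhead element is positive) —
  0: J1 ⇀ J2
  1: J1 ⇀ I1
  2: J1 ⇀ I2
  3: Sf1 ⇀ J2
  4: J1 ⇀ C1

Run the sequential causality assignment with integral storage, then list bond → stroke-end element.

β3 stroke→Sf1  (Sf1: flow source, stroke at near end)
β0 stroke→J2  (J2: bond 3 brought flow, rest push out)
β1 stroke→I1  (I1 outputs flow p/I1)
β2 stroke→I2  (I2 outputs flow p/I2)
β4 stroke→J1  (J1 needs exactly one e-in)

β0 stroke at J2
β1 stroke at I1
β2 stroke at I2
β3 stroke at Sf1
β4 stroke at J1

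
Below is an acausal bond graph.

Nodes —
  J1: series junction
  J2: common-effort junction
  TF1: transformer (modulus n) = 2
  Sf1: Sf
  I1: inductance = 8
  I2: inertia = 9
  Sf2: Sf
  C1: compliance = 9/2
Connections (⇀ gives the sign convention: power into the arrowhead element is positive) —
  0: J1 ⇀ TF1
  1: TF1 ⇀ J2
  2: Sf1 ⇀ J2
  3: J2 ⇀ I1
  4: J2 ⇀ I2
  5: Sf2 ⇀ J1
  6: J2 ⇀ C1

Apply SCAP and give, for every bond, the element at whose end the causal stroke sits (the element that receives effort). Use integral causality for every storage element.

β0 stroke at J1
β1 stroke at TF1
β2 stroke at Sf1
β3 stroke at I1
β4 stroke at I2
β5 stroke at Sf2
β6 stroke at J2

β2 stroke at Sf1  (Sf1 (Sf) sets flow on bond)
β5 stroke at Sf2  (Sf2: flow source, stroke at near end)
β0 stroke at J1  (J1: bond 5 brought flow, rest push out)
β1 stroke at TF1  (TF1: transformer flips bond 0)
β3 stroke at I1  (I1 outputs flow p/I1)
β4 stroke at I2  (prefer integral on I2)
β6 stroke at J2  (J2 needs exactly one e-in)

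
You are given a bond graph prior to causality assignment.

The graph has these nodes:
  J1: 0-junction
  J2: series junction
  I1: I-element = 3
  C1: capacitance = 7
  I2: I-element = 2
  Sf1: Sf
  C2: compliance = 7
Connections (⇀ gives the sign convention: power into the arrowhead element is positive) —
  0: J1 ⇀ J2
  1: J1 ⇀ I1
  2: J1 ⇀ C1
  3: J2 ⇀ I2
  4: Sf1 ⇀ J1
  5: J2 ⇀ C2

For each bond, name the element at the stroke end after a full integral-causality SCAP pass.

b0 stroke at J2
b1 stroke at I1
b2 stroke at J1
b3 stroke at I2
b4 stroke at Sf1
b5 stroke at J2

b4 →Sf1  (Sf1 (Sf) sets flow on bond)
b1 →I1  (prefer integral on I1)
b2 →J1  (C1 integral (e out))
b0 →J2  (common-e at J1 fixed by 2)
b3 →I2  (I2: I, integral causality)
b5 →J2  (common-f at J2 fixed by 3)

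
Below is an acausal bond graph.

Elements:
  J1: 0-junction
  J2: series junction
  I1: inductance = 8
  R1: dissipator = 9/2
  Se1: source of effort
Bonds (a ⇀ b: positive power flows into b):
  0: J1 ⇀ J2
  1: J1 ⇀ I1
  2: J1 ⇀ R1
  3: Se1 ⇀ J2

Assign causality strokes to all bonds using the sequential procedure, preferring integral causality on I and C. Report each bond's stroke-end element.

b0 stroke→J1
b1 stroke→I1
b2 stroke→R1
b3 stroke→J2

#3 |J2  (Se1: effort source, stroke at far end)
#0 |J1  (J2 needs exactly one f-in)
#1 |I1  (J1 effort already set via bond 0)
#2 |R1  (common-e at J1 fixed by 0)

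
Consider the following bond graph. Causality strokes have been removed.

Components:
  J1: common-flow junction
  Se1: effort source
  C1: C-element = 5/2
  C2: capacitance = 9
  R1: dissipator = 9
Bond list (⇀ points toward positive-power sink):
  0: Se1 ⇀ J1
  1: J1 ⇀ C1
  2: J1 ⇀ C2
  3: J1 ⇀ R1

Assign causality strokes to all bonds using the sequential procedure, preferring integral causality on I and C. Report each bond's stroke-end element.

b0 →J1  (Se1: effort source, stroke at far end)
b1 →J1  (C1: C, integral causality)
b2 →J1  (C2 outputs effort q/C2)
b3 →R1  (closing 1-jn rule on J1)

β0 stroke→J1
β1 stroke→J1
β2 stroke→J1
β3 stroke→R1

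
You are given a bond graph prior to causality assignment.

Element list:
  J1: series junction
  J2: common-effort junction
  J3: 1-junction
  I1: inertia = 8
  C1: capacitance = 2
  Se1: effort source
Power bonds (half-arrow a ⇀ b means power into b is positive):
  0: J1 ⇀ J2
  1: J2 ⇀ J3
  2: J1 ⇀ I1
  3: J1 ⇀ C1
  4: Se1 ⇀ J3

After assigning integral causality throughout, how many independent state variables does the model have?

bond 4 →J3  (Se1: effort source, stroke at far end)
bond 1 →J2  (J3 needs exactly one f-in)
bond 0 →J1  (J2: bond 1 brought effort, rest push out)
bond 2 →I1  (I1 integral (f out))
bond 3 →J1  (common-f at J1 fixed by 2)

2  (C1, I1 all integral)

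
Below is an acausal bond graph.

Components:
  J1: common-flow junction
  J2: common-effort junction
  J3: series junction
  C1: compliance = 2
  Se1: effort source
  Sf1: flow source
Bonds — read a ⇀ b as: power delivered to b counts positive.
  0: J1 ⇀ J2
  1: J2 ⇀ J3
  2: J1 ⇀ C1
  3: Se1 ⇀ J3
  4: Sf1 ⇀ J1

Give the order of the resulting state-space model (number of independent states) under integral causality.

β3 stroke→J3  (Se1: effort source, stroke at far end)
β4 stroke→Sf1  (Sf1: flow source, stroke at near end)
β0 stroke→J1  (J1 flow already set via bond 4)
β2 stroke→J1  (1-jn J1 has f-setter on 4)
β1 stroke→J2  (J2 needs exactly one e-in)

1  (C1 all integral)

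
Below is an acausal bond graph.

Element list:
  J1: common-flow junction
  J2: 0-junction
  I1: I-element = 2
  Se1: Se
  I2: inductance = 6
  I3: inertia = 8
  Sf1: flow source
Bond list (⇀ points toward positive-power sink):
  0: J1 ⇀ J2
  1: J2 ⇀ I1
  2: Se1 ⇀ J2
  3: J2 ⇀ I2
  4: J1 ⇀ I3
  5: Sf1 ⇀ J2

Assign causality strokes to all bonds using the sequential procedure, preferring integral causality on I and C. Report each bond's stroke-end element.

b2 stroke→J2  (Se1 fixes effort; stroke away)
b5 stroke→Sf1  (Sf1 fixes flow; stroke at Sf1)
b0 stroke→J1  (J2 effort already set via bond 2)
b1 stroke→I1  (common-e at J2 fixed by 2)
b3 stroke→I2  (0-jn J2 has e-setter on 2)
b4 stroke→I3  (only one flow-in slot at J1)

bond 0 stroke at J1
bond 1 stroke at I1
bond 2 stroke at J2
bond 3 stroke at I2
bond 4 stroke at I3
bond 5 stroke at Sf1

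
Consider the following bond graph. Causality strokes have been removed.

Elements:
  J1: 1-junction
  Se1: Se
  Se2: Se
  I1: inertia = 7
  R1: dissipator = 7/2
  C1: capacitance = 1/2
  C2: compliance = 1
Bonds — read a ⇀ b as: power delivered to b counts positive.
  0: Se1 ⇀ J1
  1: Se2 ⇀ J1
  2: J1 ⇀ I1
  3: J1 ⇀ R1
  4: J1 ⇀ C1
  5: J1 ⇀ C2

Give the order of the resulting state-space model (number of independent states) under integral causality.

3  (C1, C2, I1 all integral)

bond 0 stroke→J1  (source Se1 imposes e)
bond 1 stroke→J1  (Se2 fixes effort; stroke away)
bond 2 stroke→I1  (I1 integral (f out))
bond 3 stroke→J1  (1-jn J1 has f-setter on 2)
bond 4 stroke→J1  (J1: bond 2 brought flow, rest push out)
bond 5 stroke→J1  (1-jn J1 has f-setter on 2)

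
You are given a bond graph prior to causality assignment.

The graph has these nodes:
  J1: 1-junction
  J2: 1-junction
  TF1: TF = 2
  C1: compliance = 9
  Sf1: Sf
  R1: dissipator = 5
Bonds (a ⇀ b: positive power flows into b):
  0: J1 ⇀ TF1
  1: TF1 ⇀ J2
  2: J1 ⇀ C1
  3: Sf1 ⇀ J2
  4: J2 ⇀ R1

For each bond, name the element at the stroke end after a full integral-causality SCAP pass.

β0 →TF1
β1 →J2
β2 →J1
β3 →Sf1
β4 →J2

b3 stroke at Sf1  (Sf1: flow source, stroke at near end)
b1 stroke at J2  (common-f at J2 fixed by 3)
b4 stroke at J2  (J2 flow already set via bond 3)
b0 stroke at TF1  (through TF1, causality passes straight; one stroke at TF1)
b2 stroke at J1  (J1: bond 0 brought flow, rest push out)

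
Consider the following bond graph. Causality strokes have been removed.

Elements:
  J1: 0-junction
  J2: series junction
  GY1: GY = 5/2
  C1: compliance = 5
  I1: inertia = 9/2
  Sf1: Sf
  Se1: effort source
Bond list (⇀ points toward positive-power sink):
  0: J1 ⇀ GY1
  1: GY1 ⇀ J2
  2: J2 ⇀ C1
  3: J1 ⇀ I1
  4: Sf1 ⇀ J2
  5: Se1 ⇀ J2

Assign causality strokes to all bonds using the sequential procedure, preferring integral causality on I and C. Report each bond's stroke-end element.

β0 stroke at J1
β1 stroke at J2
β2 stroke at J2
β3 stroke at I1
β4 stroke at Sf1
β5 stroke at J2

b4 →Sf1  (source Sf1 imposes f)
b5 →J2  (Se1 (Se) sets effort on bond)
b1 →J2  (J2: bond 4 brought flow, rest push out)
b2 →J2  (J2 flow already set via bond 4)
b0 →J1  (GY GY1: same side as bond 1)
b3 →I1  (0-jn J1 has e-setter on 0)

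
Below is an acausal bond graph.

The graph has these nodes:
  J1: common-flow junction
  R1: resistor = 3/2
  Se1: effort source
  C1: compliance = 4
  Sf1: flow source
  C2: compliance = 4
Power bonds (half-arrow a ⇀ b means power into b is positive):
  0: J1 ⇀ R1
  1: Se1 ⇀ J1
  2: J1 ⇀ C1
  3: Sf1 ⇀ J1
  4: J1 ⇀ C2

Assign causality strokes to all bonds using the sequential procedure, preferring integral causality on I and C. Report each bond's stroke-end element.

#0 →J1
#1 →J1
#2 →J1
#3 →Sf1
#4 →J1

#1 →J1  (Se1 fixes effort; stroke away)
#3 →Sf1  (Sf1: flow source, stroke at near end)
#0 →J1  (J1: bond 3 brought flow, rest push out)
#2 →J1  (1-jn J1 has f-setter on 3)
#4 →J1  (common-f at J1 fixed by 3)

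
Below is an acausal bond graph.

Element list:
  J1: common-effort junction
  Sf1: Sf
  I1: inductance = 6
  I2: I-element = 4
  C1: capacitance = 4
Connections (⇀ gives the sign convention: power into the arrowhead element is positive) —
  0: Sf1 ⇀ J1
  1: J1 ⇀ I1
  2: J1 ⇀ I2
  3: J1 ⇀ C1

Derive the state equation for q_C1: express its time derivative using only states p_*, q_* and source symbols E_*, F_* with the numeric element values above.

β0 |Sf1  (Sf1: flow source, stroke at near end)
β1 |I1  (I1 integral (f out))
β2 |I2  (I2 outputs flow p/I2)
β3 |J1  (J1 needs exactly one e-in)

dq_C1/dt = F_Sf1 - p_I1/6 - p_I2/4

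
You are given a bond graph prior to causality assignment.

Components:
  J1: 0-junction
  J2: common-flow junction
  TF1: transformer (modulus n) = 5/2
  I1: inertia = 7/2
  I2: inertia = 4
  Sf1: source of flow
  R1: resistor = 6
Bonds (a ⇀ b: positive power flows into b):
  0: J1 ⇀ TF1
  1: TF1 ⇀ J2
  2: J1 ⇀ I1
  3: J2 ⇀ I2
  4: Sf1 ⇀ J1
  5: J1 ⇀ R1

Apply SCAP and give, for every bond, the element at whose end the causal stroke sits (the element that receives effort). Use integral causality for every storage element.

β4 stroke at Sf1  (Sf1: flow source, stroke at near end)
β2 stroke at I1  (I1 outputs flow p/I1)
β3 stroke at I2  (I2: I, integral causality)
β1 stroke at J2  (J2 flow already set via bond 3)
β0 stroke at TF1  (TF TF1: opposite of bond 1)
β5 stroke at J1  (J1 needs exactly one e-in)

β0 stroke→TF1
β1 stroke→J2
β2 stroke→I1
β3 stroke→I2
β4 stroke→Sf1
β5 stroke→J1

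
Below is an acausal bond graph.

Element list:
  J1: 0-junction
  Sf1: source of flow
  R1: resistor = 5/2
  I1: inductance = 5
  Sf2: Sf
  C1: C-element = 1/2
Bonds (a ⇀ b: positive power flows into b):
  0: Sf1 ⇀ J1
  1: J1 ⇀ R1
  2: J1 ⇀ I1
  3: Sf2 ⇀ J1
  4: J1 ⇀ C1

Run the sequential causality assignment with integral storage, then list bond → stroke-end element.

β0 |Sf1  (Sf1 fixes flow; stroke at Sf1)
β3 |Sf2  (Sf2: flow source, stroke at near end)
β2 |I1  (I1 outputs flow p/I1)
β4 |J1  (C1: C, integral causality)
β1 |R1  (0-jn J1 has e-setter on 4)

#0 stroke→Sf1
#1 stroke→R1
#2 stroke→I1
#3 stroke→Sf2
#4 stroke→J1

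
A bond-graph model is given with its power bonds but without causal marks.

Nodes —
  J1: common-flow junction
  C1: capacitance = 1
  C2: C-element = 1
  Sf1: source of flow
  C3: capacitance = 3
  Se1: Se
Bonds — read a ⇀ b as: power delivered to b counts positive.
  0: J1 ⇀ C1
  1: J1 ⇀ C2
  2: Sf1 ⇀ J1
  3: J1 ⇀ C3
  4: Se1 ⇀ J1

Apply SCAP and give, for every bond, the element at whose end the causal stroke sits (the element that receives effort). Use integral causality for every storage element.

b0 stroke→J1
b1 stroke→J1
b2 stroke→Sf1
b3 stroke→J1
b4 stroke→J1

b2 stroke→Sf1  (Sf1 fixes flow; stroke at Sf1)
b4 stroke→J1  (Se1 fixes effort; stroke away)
b0 stroke→J1  (J1 flow already set via bond 2)
b1 stroke→J1  (J1 flow already set via bond 2)
b3 stroke→J1  (J1 flow already set via bond 2)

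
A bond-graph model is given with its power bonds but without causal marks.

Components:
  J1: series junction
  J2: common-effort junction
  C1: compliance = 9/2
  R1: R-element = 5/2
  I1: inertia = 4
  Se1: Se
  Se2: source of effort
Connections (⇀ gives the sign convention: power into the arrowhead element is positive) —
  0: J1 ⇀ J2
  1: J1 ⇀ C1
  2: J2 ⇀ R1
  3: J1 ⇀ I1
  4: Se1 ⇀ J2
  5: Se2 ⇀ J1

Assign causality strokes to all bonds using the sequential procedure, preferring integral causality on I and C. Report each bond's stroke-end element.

b0 stroke→J1
b1 stroke→J1
b2 stroke→R1
b3 stroke→I1
b4 stroke→J2
b5 stroke→J1

β4 |J2  (source Se1 imposes e)
β5 |J1  (source Se2 imposes e)
β0 |J1  (J2 effort already set via bond 4)
β2 |R1  (J2: bond 4 brought effort, rest push out)
β1 |J1  (prefer integral on C1)
β3 |I1  (closing 1-jn rule on J1)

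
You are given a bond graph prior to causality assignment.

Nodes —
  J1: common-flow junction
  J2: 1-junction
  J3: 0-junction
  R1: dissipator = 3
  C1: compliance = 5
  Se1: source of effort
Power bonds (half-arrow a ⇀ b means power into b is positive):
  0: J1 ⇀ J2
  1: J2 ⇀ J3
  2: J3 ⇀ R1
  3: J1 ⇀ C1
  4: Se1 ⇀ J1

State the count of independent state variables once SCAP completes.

bond 4 |J1  (Se1: effort source, stroke at far end)
bond 3 |J1  (prefer integral on C1)
bond 0 |J2  (J1 needs exactly one f-in)
bond 1 |J3  (J2 needs exactly one f-in)
bond 2 |R1  (J3 effort already set via bond 1)

1  (C1 all integral)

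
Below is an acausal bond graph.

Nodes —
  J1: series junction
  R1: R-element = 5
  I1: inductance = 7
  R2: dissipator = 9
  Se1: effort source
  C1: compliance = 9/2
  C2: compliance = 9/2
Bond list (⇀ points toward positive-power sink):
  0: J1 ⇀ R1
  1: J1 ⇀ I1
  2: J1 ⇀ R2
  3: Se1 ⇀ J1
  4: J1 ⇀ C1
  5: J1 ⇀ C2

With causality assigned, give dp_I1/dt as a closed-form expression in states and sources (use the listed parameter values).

dp_I1/dt = E_Se1 - 2*p_I1 - 2*q_C1/9 - 2*q_C2/9

b3 stroke→J1  (Se1: effort source, stroke at far end)
b1 stroke→I1  (I1: I, integral causality)
b0 stroke→J1  (1-jn J1 has f-setter on 1)
b2 stroke→J1  (J1 flow already set via bond 1)
b4 stroke→J1  (J1: bond 1 brought flow, rest push out)
b5 stroke→J1  (J1: bond 1 brought flow, rest push out)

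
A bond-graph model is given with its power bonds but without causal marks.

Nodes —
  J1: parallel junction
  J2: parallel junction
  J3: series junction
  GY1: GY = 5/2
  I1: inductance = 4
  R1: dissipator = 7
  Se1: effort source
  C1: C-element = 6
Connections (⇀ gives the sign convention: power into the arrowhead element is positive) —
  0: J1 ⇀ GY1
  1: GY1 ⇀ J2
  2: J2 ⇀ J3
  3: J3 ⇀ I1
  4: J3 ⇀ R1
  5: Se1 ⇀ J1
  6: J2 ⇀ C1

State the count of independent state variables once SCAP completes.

2  (C1, I1 all integral)

β5 →J1  (source Se1 imposes e)
β0 →GY1  (0-jn J1 has e-setter on 5)
β1 →GY1  (GY1 both-in/both-out from 0)
β3 →I1  (prefer integral on I1)
β2 →J3  (J3: bond 3 brought flow, rest push out)
β4 →J3  (J3 flow already set via bond 3)
β6 →J2  (J2 needs exactly one e-in)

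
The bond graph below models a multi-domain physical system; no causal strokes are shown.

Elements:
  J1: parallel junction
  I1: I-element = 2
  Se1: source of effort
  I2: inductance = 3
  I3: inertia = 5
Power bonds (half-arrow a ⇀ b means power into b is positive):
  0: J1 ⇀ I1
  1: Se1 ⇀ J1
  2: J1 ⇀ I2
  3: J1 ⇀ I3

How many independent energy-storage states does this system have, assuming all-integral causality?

3  (I1, I2, I3 all integral)

β1 →J1  (source Se1 imposes e)
β0 →I1  (J1 effort already set via bond 1)
β2 →I2  (J1: bond 1 brought effort, rest push out)
β3 →I3  (J1 effort already set via bond 1)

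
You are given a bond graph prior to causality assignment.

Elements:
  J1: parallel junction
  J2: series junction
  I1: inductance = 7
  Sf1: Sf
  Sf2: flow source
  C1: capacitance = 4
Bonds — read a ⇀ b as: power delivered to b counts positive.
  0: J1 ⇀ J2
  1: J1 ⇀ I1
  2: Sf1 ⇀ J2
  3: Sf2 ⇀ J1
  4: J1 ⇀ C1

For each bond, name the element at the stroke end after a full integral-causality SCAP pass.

β0 →J2
β1 →I1
β2 →Sf1
β3 →Sf2
β4 →J1

b2 |Sf1  (Sf1 fixes flow; stroke at Sf1)
b3 |Sf2  (Sf2 fixes flow; stroke at Sf2)
b0 |J2  (1-jn J2 has f-setter on 2)
b1 |I1  (I1 integral (f out))
b4 |J1  (only one effort-in slot at J1)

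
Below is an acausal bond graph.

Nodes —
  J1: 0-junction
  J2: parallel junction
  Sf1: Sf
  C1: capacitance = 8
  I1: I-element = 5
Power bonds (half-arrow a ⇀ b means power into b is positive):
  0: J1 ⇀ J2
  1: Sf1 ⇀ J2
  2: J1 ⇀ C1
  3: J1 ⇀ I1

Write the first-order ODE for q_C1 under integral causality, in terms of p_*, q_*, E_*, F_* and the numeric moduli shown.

β1 stroke→Sf1  (Sf1: flow source, stroke at near end)
β0 stroke→J2  (closing 0-jn rule on J2)
β2 stroke→J1  (C1 outputs effort q/C1)
β3 stroke→I1  (0-jn J1 has e-setter on 2)

dq_C1/dt = F_Sf1 - p_I1/5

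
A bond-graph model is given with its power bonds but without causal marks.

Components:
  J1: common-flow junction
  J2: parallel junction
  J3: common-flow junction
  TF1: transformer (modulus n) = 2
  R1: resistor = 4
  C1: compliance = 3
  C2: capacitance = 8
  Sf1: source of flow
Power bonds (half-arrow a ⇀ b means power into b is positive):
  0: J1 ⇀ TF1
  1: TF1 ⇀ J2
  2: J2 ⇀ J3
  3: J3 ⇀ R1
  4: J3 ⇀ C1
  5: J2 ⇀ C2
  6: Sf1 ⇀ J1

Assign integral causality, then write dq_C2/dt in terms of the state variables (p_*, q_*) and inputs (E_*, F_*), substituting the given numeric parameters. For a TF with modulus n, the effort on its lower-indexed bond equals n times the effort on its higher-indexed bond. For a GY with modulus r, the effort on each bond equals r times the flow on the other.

b6 stroke→Sf1  (Sf1: flow source, stroke at near end)
b0 stroke→J1  (common-f at J1 fixed by 6)
b1 stroke→TF1  (TF1 one-in-one-out from 0)
b4 stroke→J3  (prefer integral on C1)
b5 stroke→J2  (prefer integral on C2)
b2 stroke→J3  (J2: bond 5 brought effort, rest push out)
b3 stroke→R1  (closing 1-jn rule on J3)

dq_C2/dt = 2*F_Sf1 + q_C1/12 - q_C2/32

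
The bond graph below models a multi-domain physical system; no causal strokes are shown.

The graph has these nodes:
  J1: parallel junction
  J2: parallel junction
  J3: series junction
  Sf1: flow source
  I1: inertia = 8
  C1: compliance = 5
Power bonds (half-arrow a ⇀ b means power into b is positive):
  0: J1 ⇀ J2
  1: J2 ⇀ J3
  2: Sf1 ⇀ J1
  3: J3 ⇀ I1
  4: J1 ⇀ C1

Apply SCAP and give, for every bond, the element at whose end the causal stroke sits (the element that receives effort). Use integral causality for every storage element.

#0 |J2
#1 |J3
#2 |Sf1
#3 |I1
#4 |J1

#2 →Sf1  (source Sf1 imposes f)
#3 →I1  (prefer integral on I1)
#1 →J3  (1-jn J3 has f-setter on 3)
#0 →J2  (closing 0-jn rule on J2)
#4 →J1  (closing 0-jn rule on J1)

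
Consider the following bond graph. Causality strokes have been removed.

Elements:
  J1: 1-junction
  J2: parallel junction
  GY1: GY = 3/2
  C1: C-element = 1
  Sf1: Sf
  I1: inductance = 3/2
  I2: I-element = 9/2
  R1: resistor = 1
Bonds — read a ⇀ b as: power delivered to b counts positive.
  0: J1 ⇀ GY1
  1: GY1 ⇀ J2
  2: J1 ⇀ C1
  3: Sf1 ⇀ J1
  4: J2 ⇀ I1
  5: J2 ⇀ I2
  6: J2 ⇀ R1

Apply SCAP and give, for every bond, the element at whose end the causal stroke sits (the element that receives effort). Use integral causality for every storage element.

#3 →Sf1  (Sf1: flow source, stroke at near end)
#0 →J1  (1-jn J1 has f-setter on 3)
#2 →J1  (common-f at J1 fixed by 3)
#1 →J2  (GY1 both-in/both-out from 0)
#4 →I1  (common-e at J2 fixed by 1)
#5 →I2  (common-e at J2 fixed by 1)
#6 →R1  (J2 effort already set via bond 1)

b0 stroke→J1
b1 stroke→J2
b2 stroke→J1
b3 stroke→Sf1
b4 stroke→I1
b5 stroke→I2
b6 stroke→R1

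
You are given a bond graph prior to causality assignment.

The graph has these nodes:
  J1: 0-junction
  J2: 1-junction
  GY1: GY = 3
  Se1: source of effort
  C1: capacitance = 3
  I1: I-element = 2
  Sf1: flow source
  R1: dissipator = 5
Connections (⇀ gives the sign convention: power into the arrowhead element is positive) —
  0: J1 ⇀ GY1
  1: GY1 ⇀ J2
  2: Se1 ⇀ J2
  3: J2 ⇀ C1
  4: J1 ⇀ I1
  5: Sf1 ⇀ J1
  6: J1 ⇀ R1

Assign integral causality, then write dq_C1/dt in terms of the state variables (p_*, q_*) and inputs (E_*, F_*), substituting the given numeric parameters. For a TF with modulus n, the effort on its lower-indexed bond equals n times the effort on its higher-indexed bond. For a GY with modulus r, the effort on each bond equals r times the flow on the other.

dq_C1/dt = 5*E_Se1/9 + 5*F_Sf1/3 - 5*p_I1/6 - 5*q_C1/27

β2 →J2  (source Se1 imposes e)
β5 →Sf1  (Sf1 (Sf) sets flow on bond)
β3 →J2  (C1 outputs effort q/C1)
β1 →GY1  (J2 needs exactly one f-in)
β0 →GY1  (through GY1, causality inverts; strokes same side of GY1)
β4 →I1  (I1 outputs flow p/I1)
β6 →J1  (J1 needs exactly one e-in)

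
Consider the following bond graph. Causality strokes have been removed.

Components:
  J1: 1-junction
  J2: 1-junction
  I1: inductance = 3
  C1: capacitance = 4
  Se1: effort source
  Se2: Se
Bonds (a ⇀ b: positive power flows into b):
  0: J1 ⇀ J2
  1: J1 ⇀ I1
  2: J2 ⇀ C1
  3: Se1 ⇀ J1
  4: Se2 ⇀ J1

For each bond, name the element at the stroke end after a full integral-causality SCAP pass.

β0 stroke→J1
β1 stroke→I1
β2 stroke→J2
β3 stroke→J1
β4 stroke→J1

#3 stroke→J1  (Se1 (Se) sets effort on bond)
#4 stroke→J1  (Se2 fixes effort; stroke away)
#1 stroke→I1  (prefer integral on I1)
#0 stroke→J1  (J1 flow already set via bond 1)
#2 stroke→J2  (common-f at J2 fixed by 0)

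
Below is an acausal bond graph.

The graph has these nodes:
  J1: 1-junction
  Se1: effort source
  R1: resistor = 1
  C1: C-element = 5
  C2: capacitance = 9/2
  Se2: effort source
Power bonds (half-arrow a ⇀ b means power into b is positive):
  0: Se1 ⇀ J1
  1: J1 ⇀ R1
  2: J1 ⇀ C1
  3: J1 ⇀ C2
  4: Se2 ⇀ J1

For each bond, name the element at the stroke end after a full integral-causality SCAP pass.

bond 0 →J1  (source Se1 imposes e)
bond 4 →J1  (Se2 fixes effort; stroke away)
bond 2 →J1  (prefer integral on C1)
bond 3 →J1  (prefer integral on C2)
bond 1 →R1  (only one flow-in slot at J1)

bond 0 stroke→J1
bond 1 stroke→R1
bond 2 stroke→J1
bond 3 stroke→J1
bond 4 stroke→J1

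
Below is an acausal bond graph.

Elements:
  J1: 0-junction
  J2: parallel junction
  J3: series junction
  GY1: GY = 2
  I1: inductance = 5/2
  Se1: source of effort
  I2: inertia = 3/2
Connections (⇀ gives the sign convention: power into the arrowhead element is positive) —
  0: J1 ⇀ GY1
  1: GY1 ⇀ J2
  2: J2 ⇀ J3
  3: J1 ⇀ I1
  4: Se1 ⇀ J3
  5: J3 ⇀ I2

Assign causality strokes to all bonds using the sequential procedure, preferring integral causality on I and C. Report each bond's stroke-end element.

bond 0 |J1
bond 1 |J2
bond 2 |J3
bond 3 |I1
bond 4 |J3
bond 5 |I2

bond 4 stroke→J3  (Se1 (Se) sets effort on bond)
bond 3 stroke→I1  (I1: I, integral causality)
bond 0 stroke→J1  (J1: last free bond brings effort in)
bond 1 stroke→J2  (GY1 both-in/both-out from 0)
bond 2 stroke→J3  (0-jn J2 has e-setter on 1)
bond 5 stroke→I2  (closing 1-jn rule on J3)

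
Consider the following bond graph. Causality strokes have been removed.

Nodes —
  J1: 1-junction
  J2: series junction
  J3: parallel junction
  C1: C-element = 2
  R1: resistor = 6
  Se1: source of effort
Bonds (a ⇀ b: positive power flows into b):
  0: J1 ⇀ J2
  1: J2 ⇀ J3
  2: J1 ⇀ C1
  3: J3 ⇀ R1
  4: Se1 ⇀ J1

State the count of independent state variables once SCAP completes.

1  (C1 all integral)

b4 stroke at J1  (Se1 fixes effort; stroke away)
b2 stroke at J1  (C1 outputs effort q/C1)
b0 stroke at J2  (closing 1-jn rule on J1)
b1 stroke at J3  (J2: last free bond brings flow in)
b3 stroke at R1  (J3: bond 1 brought effort, rest push out)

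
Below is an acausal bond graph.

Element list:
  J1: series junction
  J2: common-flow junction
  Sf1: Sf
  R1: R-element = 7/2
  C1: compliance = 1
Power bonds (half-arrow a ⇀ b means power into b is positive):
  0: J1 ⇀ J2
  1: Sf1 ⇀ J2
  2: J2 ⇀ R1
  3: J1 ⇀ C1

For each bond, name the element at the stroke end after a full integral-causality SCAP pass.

#0 stroke at J2
#1 stroke at Sf1
#2 stroke at J2
#3 stroke at J1

bond 1 stroke at Sf1  (Sf1 fixes flow; stroke at Sf1)
bond 0 stroke at J2  (common-f at J2 fixed by 1)
bond 2 stroke at J2  (J2: bond 1 brought flow, rest push out)
bond 3 stroke at J1  (1-jn J1 has f-setter on 0)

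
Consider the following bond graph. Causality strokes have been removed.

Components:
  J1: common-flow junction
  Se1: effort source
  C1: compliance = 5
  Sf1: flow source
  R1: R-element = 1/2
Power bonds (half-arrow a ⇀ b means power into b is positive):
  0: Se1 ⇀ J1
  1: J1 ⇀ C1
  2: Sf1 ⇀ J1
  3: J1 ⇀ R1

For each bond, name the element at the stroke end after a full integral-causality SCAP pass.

#0 →J1
#1 →J1
#2 →Sf1
#3 →J1

bond 0 →J1  (Se1 (Se) sets effort on bond)
bond 2 →Sf1  (Sf1 (Sf) sets flow on bond)
bond 1 →J1  (J1 flow already set via bond 2)
bond 3 →J1  (J1: bond 2 brought flow, rest push out)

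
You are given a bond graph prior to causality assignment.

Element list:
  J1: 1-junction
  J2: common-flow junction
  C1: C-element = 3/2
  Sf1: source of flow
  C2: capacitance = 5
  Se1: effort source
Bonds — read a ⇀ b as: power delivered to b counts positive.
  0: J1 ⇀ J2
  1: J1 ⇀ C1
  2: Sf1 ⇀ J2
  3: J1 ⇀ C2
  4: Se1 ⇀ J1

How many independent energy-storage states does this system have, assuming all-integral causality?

2  (C1, C2 all integral)

b2 stroke→Sf1  (Sf1 fixes flow; stroke at Sf1)
b4 stroke→J1  (Se1 fixes effort; stroke away)
b0 stroke→J2  (common-f at J2 fixed by 2)
b1 stroke→J1  (J1 flow already set via bond 0)
b3 stroke→J1  (common-f at J1 fixed by 0)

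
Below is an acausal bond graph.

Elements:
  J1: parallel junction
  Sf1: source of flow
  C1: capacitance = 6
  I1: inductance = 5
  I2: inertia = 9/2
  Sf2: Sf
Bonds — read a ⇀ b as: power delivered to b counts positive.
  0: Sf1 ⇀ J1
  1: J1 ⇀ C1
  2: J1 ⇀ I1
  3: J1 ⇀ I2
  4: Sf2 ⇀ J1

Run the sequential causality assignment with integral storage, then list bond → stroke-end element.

b0 |Sf1
b1 |J1
b2 |I1
b3 |I2
b4 |Sf2

#0 |Sf1  (Sf1: flow source, stroke at near end)
#4 |Sf2  (Sf2: flow source, stroke at near end)
#1 |J1  (C1 integral (e out))
#2 |I1  (0-jn J1 has e-setter on 1)
#3 |I2  (J1 effort already set via bond 1)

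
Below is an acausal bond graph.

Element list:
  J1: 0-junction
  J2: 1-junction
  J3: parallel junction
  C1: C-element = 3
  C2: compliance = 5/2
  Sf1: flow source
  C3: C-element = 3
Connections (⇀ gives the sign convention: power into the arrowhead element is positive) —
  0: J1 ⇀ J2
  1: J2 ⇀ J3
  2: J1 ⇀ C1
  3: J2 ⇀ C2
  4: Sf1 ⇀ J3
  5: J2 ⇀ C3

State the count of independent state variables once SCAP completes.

β4 →Sf1  (Sf1 fixes flow; stroke at Sf1)
β1 →J3  (only one effort-in slot at J3)
β0 →J2  (J2 flow already set via bond 1)
β3 →J2  (common-f at J2 fixed by 1)
β5 →J2  (common-f at J2 fixed by 1)
β2 →J1  (only one effort-in slot at J1)

3  (C1, C2, C3 all integral)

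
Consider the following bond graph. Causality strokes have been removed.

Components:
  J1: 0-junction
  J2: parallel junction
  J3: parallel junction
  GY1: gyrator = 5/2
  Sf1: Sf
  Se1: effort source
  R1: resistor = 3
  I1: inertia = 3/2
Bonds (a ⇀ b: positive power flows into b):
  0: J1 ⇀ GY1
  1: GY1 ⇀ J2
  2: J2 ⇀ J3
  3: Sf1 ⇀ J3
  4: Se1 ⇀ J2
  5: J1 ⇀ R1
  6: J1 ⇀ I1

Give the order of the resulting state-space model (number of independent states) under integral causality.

#3 |Sf1  (Sf1 (Sf) sets flow on bond)
#4 |J2  (source Se1 imposes e)
#1 |GY1  (0-jn J2 has e-setter on 4)
#2 |J3  (common-e at J2 fixed by 4)
#0 |GY1  (GY1: gyrator matches bond 1)
#6 |I1  (prefer integral on I1)
#5 |J1  (J1: last free bond brings effort in)

1  (I1 all integral)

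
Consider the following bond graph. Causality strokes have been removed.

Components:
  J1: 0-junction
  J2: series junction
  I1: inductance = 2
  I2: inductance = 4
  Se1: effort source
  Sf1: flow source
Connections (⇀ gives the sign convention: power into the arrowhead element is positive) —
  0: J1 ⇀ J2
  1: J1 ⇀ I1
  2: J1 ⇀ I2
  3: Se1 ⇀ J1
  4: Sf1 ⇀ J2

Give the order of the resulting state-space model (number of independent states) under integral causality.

2  (I1, I2 all integral)

β3 →J1  (Se1: effort source, stroke at far end)
β4 →Sf1  (Sf1: flow source, stroke at near end)
β0 →J2  (common-e at J1 fixed by 3)
β1 →I1  (common-e at J1 fixed by 3)
β2 →I2  (J1: bond 3 brought effort, rest push out)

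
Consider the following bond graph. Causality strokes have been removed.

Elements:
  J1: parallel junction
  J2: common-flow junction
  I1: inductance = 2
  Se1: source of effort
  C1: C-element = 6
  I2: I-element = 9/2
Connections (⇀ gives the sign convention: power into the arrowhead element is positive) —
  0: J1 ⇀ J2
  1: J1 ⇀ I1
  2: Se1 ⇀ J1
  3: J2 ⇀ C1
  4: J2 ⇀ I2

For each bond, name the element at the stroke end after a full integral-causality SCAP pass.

#2 stroke→J1  (Se1 (Se) sets effort on bond)
#0 stroke→J2  (0-jn J1 has e-setter on 2)
#1 stroke→I1  (common-e at J1 fixed by 2)
#3 stroke→J2  (C1: C, integral causality)
#4 stroke→I2  (J2 needs exactly one f-in)

#0 stroke→J2
#1 stroke→I1
#2 stroke→J1
#3 stroke→J2
#4 stroke→I2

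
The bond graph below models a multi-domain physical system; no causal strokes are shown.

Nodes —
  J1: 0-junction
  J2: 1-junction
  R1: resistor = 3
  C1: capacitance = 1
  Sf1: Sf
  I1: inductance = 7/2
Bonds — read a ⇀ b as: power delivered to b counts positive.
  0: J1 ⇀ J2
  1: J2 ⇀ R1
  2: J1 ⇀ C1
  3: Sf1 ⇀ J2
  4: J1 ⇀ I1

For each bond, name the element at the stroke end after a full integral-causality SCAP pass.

#0 |J2
#1 |J2
#2 |J1
#3 |Sf1
#4 |I1

bond 3 stroke at Sf1  (Sf1: flow source, stroke at near end)
bond 0 stroke at J2  (J2 flow already set via bond 3)
bond 1 stroke at J2  (common-f at J2 fixed by 3)
bond 2 stroke at J1  (C1: C, integral causality)
bond 4 stroke at I1  (common-e at J1 fixed by 2)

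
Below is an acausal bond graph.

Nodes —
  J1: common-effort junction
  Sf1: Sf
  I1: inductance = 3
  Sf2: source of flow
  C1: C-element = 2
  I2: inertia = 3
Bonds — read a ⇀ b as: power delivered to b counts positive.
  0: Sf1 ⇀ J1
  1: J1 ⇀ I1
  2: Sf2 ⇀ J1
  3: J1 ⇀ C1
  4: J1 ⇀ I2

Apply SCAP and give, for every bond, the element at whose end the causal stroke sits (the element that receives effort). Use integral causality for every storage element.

b0 |Sf1  (Sf1: flow source, stroke at near end)
b2 |Sf2  (Sf2: flow source, stroke at near end)
b1 |I1  (prefer integral on I1)
b3 |J1  (C1 integral (e out))
b4 |I2  (J1: bond 3 brought effort, rest push out)

bond 0 stroke at Sf1
bond 1 stroke at I1
bond 2 stroke at Sf2
bond 3 stroke at J1
bond 4 stroke at I2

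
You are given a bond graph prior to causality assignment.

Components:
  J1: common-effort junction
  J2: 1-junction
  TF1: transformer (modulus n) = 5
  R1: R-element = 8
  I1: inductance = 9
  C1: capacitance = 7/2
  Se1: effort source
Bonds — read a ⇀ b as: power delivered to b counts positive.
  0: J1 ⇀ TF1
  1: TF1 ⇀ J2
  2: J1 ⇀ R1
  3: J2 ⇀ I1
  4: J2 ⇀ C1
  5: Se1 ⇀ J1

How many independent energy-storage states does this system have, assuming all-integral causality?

#5 stroke→J1  (source Se1 imposes e)
#0 stroke→TF1  (J1: bond 5 brought effort, rest push out)
#2 stroke→R1  (J1 effort already set via bond 5)
#1 stroke→J2  (TF1 one-in-one-out from 0)
#3 stroke→I1  (I1 integral (f out))
#4 stroke→J2  (common-f at J2 fixed by 3)

2  (C1, I1 all integral)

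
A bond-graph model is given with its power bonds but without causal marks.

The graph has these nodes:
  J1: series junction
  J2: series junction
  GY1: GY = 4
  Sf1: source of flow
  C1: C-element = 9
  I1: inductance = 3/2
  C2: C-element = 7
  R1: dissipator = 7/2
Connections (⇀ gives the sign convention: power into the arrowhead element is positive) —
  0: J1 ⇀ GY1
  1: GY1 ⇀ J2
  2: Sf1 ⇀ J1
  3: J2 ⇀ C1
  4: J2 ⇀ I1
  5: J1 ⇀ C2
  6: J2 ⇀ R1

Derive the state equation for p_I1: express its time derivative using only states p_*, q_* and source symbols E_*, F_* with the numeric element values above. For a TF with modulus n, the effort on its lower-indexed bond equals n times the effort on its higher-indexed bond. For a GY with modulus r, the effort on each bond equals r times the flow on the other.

#2 |Sf1  (Sf1 (Sf) sets flow on bond)
#0 |J1  (J1: bond 2 brought flow, rest push out)
#5 |J1  (J1 flow already set via bond 2)
#1 |J2  (GY GY1: same side as bond 0)
#3 |J2  (prefer integral on C1)
#4 |I1  (prefer integral on I1)
#6 |J2  (1-jn J2 has f-setter on 4)

dp_I1/dt = 4*F_Sf1 - 7*p_I1/3 - q_C1/9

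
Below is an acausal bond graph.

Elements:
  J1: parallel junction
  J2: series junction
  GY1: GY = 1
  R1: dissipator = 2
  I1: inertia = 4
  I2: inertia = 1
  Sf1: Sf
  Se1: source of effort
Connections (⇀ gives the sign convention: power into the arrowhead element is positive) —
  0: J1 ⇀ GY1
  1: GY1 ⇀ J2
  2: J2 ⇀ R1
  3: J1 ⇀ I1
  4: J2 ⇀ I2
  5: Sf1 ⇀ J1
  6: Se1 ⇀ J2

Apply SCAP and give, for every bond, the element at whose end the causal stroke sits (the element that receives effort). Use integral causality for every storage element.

bond 5 →Sf1  (source Sf1 imposes f)
bond 6 →J2  (source Se1 imposes e)
bond 3 →I1  (I1: I, integral causality)
bond 0 →J1  (closing 0-jn rule on J1)
bond 1 →J2  (through GY1, causality inverts; strokes same side of GY1)
bond 4 →I2  (I2 outputs flow p/I2)
bond 2 →J2  (J2 flow already set via bond 4)

bond 0 stroke→J1
bond 1 stroke→J2
bond 2 stroke→J2
bond 3 stroke→I1
bond 4 stroke→I2
bond 5 stroke→Sf1
bond 6 stroke→J2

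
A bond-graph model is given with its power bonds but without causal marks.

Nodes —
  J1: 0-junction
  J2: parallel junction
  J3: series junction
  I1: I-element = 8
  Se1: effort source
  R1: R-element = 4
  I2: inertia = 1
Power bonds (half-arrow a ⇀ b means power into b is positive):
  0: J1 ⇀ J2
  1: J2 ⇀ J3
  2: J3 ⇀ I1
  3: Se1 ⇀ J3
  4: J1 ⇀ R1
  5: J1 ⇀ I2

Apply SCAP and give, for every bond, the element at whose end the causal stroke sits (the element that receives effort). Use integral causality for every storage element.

β3 stroke at J3  (source Se1 imposes e)
β2 stroke at I1  (I1 outputs flow p/I1)
β1 stroke at J3  (common-f at J3 fixed by 2)
β0 stroke at J2  (J2 needs exactly one e-in)
β5 stroke at I2  (I2 outputs flow p/I2)
β4 stroke at J1  (only one effort-in slot at J1)

#0 →J2
#1 →J3
#2 →I1
#3 →J3
#4 →J1
#5 →I2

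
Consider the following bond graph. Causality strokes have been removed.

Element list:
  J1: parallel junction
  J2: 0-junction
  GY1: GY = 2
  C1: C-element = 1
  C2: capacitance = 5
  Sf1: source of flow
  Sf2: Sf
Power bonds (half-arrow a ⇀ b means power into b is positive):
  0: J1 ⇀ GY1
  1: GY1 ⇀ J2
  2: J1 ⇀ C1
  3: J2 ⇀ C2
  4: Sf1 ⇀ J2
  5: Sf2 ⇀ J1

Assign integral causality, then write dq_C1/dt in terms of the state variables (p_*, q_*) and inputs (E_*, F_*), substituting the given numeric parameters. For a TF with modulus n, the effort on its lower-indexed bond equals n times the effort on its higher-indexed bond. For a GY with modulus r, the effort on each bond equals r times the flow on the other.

dq_C1/dt = F_Sf2 - q_C2/10

b4 stroke→Sf1  (Sf1: flow source, stroke at near end)
b5 stroke→Sf2  (source Sf2 imposes f)
b2 stroke→J1  (C1 outputs effort q/C1)
b0 stroke→GY1  (J1: bond 2 brought effort, rest push out)
b1 stroke→GY1  (GY GY1: same side as bond 0)
b3 stroke→J2  (J2 needs exactly one e-in)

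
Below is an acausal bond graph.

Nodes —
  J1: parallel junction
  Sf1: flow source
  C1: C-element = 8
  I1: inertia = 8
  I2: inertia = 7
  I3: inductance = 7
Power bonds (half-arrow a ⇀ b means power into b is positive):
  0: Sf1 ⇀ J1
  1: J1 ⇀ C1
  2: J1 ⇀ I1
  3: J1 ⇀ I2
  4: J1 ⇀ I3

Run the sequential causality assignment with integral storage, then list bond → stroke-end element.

#0 stroke at Sf1
#1 stroke at J1
#2 stroke at I1
#3 stroke at I2
#4 stroke at I3

bond 0 stroke at Sf1  (Sf1 fixes flow; stroke at Sf1)
bond 1 stroke at J1  (prefer integral on C1)
bond 2 stroke at I1  (J1: bond 1 brought effort, rest push out)
bond 3 stroke at I2  (J1 effort already set via bond 1)
bond 4 stroke at I3  (J1 effort already set via bond 1)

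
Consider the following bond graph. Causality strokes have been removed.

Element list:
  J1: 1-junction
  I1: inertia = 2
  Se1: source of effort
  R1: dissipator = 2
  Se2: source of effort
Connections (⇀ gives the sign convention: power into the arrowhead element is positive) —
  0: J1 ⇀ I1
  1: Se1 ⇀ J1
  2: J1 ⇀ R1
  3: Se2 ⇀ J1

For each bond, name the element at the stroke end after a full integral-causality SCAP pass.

bond 0 →I1
bond 1 →J1
bond 2 →J1
bond 3 →J1

β1 stroke→J1  (source Se1 imposes e)
β3 stroke→J1  (Se2: effort source, stroke at far end)
β0 stroke→I1  (I1: I, integral causality)
β2 stroke→J1  (common-f at J1 fixed by 0)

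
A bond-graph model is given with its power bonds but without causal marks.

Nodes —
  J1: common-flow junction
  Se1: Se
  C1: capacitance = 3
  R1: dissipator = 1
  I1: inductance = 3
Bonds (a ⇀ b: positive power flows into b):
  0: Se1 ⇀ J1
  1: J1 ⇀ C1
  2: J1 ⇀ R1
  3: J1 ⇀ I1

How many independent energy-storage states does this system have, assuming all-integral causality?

bond 0 →J1  (Se1 fixes effort; stroke away)
bond 1 →J1  (C1 outputs effort q/C1)
bond 3 →I1  (I1: I, integral causality)
bond 2 →J1  (common-f at J1 fixed by 3)

2  (C1, I1 all integral)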